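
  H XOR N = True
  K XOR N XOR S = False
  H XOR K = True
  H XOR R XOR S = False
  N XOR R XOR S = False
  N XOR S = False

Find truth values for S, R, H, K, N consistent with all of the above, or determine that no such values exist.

Unsatisfiable — no assignment works.

Adding constraints 1, 4, 5 mod 2: every variable appears an even number of times on the left, so the left side is 0.
But the right sides sum to 1 (mod 2). 0 ≠ 1 — the system is inconsistent.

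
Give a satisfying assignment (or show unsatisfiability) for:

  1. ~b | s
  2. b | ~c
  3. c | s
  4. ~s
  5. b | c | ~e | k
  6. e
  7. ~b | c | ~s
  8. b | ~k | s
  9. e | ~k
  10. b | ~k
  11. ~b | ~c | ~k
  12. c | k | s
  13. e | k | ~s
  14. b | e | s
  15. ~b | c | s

UNSATISFIABLE

Case s = True:
  Clause (~s) is falsified — contradiction.
Case s = False:
  (~b | s) forces b = False.
  (b | ~c) forces c = False.
  Clause (c | s) is falsified — contradiction.
Both cases fail, so the formula is unsatisfiable.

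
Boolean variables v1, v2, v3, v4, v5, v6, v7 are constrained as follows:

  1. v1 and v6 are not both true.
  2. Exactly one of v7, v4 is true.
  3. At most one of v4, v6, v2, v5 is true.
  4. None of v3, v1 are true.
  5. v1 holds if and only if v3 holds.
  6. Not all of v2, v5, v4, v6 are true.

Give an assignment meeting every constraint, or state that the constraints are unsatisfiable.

v1: False, v2: False, v3: False, v4: False, v5: False, v6: True, v7: True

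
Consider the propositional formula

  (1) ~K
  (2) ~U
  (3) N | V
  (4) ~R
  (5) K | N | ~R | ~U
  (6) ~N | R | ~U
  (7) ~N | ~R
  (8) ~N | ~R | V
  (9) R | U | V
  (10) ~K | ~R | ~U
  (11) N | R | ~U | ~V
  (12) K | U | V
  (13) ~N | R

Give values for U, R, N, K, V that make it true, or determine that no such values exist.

U = False, R = False, N = False, K = False, V = True

Unit clause (~K) forces K = False.
Unit clause (~U) forces U = False.
Unit clause (~R) forces R = False.
In (R | U | V) only V is left, so V = True.
In (~N | R) only ~N is left, so N = False.
All clauses satisfied.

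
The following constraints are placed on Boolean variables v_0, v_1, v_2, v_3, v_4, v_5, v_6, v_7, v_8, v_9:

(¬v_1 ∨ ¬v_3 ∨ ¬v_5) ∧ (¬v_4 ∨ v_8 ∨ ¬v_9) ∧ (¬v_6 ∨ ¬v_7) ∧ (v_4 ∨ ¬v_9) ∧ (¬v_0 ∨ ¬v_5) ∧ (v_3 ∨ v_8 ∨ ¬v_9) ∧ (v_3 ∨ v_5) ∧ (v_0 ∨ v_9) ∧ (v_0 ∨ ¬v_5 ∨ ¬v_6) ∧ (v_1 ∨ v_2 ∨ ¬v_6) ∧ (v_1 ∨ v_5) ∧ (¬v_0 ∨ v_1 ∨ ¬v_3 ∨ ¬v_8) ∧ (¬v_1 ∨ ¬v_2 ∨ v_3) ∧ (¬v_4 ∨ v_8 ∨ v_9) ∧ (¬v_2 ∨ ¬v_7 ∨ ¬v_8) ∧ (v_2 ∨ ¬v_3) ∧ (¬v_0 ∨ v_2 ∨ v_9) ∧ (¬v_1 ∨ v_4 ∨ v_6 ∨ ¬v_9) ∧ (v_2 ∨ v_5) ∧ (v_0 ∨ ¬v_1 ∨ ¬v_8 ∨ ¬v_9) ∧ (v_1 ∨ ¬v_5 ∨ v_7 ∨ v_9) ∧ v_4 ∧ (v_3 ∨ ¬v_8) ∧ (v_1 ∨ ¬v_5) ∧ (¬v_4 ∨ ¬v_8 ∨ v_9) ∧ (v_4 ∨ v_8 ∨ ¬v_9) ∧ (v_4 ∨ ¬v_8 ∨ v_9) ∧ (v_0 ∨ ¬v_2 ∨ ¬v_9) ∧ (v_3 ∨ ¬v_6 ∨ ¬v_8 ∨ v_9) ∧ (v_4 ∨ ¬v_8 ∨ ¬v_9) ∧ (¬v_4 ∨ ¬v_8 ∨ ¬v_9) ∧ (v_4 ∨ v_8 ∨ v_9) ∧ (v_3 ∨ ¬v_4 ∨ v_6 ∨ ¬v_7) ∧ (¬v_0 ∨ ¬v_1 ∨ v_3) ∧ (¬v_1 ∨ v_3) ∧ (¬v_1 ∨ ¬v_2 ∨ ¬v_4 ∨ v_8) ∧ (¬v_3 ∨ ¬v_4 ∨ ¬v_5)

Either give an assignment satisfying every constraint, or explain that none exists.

Case v_8 = True:
  (v_4) forces v_4 = True.
  (v_3 ∨ ¬v_8) forces v_3 = True.
  (v_2 ∨ ¬v_3) forces v_2 = True.
  (¬v_2 ∨ ¬v_7 ∨ ¬v_8) forces v_7 = False.
  (¬v_4 ∨ ¬v_8 ∨ v_9) forces v_9 = True.
  Clause (¬v_4 ∨ ¬v_8 ∨ ¬v_9) is falsified — contradiction.
Case v_8 = False:
  (v_4) forces v_4 = True.
  (¬v_4 ∨ v_8 ∨ ¬v_9) forces v_9 = False.
  Clause (¬v_4 ∨ v_8 ∨ v_9) is falsified — contradiction.
Both cases fail, so the formula is unsatisfiable.

Unsatisfiable — no assignment works.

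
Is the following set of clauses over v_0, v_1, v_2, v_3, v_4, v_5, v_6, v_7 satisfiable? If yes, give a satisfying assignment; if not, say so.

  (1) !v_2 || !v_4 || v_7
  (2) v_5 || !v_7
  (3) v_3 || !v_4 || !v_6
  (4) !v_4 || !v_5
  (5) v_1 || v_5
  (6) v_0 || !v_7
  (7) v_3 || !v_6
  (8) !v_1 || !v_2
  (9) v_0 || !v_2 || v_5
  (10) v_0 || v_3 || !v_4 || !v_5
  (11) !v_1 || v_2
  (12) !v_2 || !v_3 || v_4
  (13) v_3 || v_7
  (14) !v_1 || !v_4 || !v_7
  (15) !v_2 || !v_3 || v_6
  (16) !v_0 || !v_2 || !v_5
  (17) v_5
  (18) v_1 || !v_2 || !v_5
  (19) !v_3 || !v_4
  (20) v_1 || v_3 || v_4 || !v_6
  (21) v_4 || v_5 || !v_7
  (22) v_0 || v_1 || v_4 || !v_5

Unit clause (v_5) forces v_5 = True.
In (!v_4 || !v_5) only !v_4 is left, so v_4 = False.
Set v_0 = True.
  then (!v_0 || !v_2 || !v_5) forces v_2 = False.
  then (!v_1 || v_2) forces v_1 = False.
Set v_3 = True.
Set v_6 = True.
Set v_7 = True.
All clauses satisfied.

v_0 = True, v_1 = False, v_2 = False, v_3 = True, v_4 = False, v_5 = True, v_6 = True, v_7 = True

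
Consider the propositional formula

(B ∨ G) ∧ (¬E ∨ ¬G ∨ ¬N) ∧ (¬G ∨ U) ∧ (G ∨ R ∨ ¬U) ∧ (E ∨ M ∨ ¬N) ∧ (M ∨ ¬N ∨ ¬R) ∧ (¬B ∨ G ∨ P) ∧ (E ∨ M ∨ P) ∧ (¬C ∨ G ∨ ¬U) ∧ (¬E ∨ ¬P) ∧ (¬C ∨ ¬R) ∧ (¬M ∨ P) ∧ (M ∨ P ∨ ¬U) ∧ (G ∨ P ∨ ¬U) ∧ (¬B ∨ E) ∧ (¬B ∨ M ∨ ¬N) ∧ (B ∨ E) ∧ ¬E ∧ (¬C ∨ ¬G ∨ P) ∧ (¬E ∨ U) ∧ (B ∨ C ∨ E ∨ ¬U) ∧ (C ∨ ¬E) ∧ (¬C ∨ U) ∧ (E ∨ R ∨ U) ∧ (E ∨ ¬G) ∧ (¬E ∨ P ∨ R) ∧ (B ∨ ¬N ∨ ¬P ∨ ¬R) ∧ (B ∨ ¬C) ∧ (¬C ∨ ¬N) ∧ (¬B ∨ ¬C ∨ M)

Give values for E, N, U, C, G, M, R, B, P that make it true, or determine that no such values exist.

Case E = True:
  Clause (¬E) is falsified — contradiction.
Case E = False:
  (¬B ∨ E) forces B = False.
  Clause (B ∨ E) is falsified — contradiction.
Both cases fail, so the formula is unsatisfiable.

The formula is unsatisfiable.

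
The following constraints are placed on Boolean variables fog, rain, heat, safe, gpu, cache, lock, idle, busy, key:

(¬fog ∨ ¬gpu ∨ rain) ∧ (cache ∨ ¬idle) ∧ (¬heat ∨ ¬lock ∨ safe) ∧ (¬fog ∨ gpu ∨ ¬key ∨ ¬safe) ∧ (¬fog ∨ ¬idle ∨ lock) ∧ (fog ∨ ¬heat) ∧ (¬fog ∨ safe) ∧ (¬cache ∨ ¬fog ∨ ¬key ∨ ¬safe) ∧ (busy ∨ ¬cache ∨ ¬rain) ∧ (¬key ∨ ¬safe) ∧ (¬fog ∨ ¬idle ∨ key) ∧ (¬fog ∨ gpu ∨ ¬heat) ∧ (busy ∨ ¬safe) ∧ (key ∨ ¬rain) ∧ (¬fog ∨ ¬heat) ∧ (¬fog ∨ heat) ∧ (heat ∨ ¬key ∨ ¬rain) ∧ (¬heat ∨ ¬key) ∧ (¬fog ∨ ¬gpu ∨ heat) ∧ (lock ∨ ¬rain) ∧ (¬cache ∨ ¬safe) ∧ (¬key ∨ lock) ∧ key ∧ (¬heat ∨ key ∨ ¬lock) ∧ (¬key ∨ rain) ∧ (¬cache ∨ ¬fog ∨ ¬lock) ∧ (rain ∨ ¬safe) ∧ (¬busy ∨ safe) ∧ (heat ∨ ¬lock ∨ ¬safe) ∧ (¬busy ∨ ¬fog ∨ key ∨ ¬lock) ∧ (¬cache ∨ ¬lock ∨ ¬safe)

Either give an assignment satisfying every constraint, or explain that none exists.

Case key = True:
  (¬key ∨ ¬safe) forces safe = False.
  (¬fog ∨ safe) forces fog = False.
  (fog ∨ ¬heat) forces heat = False.
  (heat ∨ ¬key ∨ ¬rain) forces rain = False.
  Clause (¬key ∨ rain) is falsified — contradiction.
Case key = False:
  Clause (key) is falsified — contradiction.
Both cases fail, so the formula is unsatisfiable.

No satisfying assignment exists.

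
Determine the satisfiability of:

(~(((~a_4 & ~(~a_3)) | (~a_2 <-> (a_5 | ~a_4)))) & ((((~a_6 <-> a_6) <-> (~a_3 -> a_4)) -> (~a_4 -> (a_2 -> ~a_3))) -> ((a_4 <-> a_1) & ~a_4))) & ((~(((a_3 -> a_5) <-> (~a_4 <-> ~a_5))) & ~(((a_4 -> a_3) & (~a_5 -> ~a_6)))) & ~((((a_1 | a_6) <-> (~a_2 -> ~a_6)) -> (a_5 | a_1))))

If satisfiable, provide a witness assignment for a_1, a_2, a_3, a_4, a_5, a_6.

Unsatisfiable — no assignment works.

Case a_4 = True: the conjunct (((~a_6 <-> a_6) <-> (~a_3 -> a_4)) -> (~a_4 -> (a_2 -> ~a_3))) -> ((a_4 <-> a_1) & ~a_4) becomes ((~a_6 <-> a_6) -> True) -> (a_1 & False) = False.
Case a_4 = False: the formula simplifies to (~((~(~a_3) | ~a_2)) & ((((~a_6 <-> a_6) <-> a_3) -> (a_2 -> ~a_3)) -> ~a_1)) & ((~(((a_3 -> a_5) <-> ~a_5)) & ~((~a_5 -> ~a_6))) & ~((((a_1 | a_6) <-> (~a_2 -> ~a_6)) -> (a_5 | a_1)))).
  a_3 = True: the conjunct ~((~(~a_3) | ~a_2)) becomes ~((True | ~a_2)) = False.
  a_3 = False: simplifies to (~(~a_2) & ~a_1) & ((~(~a_5) & ~((~a_5 -> ~a_6))) & ~((((a_1 | a_6) <-> (~a_2 -> ~a_6)) -> (a_5 | a_1)))).
    a_5 = True: the conjunct ~((~a_5 -> ~a_6)) becomes ~((False -> ~a_6)) = False.
    a_5 = False: the conjunct ~(~a_5) becomes ~(~False) = False.
Both cases fail — unsatisfiable.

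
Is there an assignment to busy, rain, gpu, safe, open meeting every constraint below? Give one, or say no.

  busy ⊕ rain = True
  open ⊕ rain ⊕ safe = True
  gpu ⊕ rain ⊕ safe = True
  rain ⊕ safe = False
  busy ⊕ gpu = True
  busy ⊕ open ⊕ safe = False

busy: False, rain: True, gpu: True, safe: True, open: True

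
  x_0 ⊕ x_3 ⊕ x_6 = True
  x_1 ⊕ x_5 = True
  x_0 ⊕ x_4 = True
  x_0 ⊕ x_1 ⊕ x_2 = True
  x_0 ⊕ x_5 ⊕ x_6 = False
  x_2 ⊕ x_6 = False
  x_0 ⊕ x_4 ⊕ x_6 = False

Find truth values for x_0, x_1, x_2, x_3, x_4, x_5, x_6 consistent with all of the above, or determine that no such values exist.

x_0 = True; x_1 = True; x_2 = True; x_3 = True; x_4 = False; x_5 = False; x_6 = True

x_0 ⊕ x_3 ⊕ x_6 = T ⊕ T ⊕ T = True ✓
x_1 ⊕ x_5 = T ⊕ F = True ✓
x_0 ⊕ x_4 = T ⊕ F = True ✓
x_0 ⊕ x_1 ⊕ x_2 = T ⊕ T ⊕ T = True ✓
x_0 ⊕ x_5 ⊕ x_6 = T ⊕ F ⊕ T = False ✓
x_2 ⊕ x_6 = T ⊕ T = False ✓
x_0 ⊕ x_4 ⊕ x_6 = T ⊕ F ⊕ T = False ✓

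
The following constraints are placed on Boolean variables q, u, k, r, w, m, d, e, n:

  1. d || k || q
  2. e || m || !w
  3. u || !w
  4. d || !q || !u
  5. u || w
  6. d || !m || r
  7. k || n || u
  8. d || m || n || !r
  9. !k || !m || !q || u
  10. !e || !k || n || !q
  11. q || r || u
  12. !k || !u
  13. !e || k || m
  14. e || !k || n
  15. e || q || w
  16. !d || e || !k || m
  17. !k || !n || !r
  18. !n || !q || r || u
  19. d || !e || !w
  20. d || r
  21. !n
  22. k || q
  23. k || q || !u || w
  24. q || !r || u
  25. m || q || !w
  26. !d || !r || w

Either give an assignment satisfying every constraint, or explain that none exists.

Unit clause (!n) forces n = False.
Try q = False:
  (k || q) forces k = True.
  (!k || !u) forces u = False.
  (u || !w) forces w = False.
  clause (u || w) is falsified — backtrack.
So q = True.
Try u = False:
  (u || !w) forces w = False.
  clause (u || w) is falsified — backtrack.
So u = True.
  then (d || !q || !u) forces d = True.
  then (!k || !u) forces k = False.
Set r = False.
Set w = True.
Set m = True.
Set e = False.
All clauses satisfied.

q: True, u: True, k: False, r: False, w: True, m: True, d: True, e: False, n: False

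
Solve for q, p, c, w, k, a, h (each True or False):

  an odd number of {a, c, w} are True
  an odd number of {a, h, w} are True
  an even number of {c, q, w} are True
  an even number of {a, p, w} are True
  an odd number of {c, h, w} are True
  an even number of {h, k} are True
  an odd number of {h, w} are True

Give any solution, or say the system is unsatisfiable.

q: True, p: True, c: False, w: True, k: False, a: False, h: False

{a, c, w}: 1 true → odd ✓
{a, h, w}: 1 true → odd ✓
{c, q, w}: 2 true → even ✓
{a, p, w}: 2 true → even ✓
{c, h, w}: 1 true → odd ✓
{h, k}: 0 true → even ✓
{h, w}: 1 true → odd ✓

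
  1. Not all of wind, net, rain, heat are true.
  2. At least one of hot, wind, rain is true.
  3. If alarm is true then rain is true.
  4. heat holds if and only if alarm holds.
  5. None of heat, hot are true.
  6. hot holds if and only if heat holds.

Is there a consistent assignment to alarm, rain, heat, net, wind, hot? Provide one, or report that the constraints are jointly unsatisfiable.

alarm = False, rain = False, heat = False, net = False, wind = True, hot = False

  (1) {wind, net, rain, heat}: 1/4 true — not all ✓
  (2) {hot, wind, rain}: 1 true — at least one ✓
  (3) alarm=F ⇒ rain: vacuous ✓
  (4) heat=F, alarm=F — same ✓
  (5) {heat, hot}: 0 true — none ✓
  (6) hot=F, heat=F — same ✓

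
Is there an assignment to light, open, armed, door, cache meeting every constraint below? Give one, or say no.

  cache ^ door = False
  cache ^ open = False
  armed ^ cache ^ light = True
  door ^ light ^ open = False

light = False; open = False; armed = True; door = False; cache = False

cache ^ door = F ^ F = False ✓
cache ^ open = F ^ F = False ✓
armed ^ cache ^ light = T ^ F ^ F = True ✓
door ^ light ^ open = F ^ F ^ F = False ✓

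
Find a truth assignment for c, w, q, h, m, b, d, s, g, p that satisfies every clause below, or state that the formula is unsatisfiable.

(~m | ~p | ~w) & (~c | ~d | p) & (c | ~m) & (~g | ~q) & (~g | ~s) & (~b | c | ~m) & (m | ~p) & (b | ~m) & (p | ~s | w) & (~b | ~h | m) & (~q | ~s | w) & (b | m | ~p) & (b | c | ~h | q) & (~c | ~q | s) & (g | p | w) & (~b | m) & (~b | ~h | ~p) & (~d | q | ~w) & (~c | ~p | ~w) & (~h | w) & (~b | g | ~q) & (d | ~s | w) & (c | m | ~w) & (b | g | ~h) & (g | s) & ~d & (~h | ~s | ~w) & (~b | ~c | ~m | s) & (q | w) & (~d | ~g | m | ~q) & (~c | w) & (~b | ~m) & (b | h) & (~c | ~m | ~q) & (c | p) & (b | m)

The formula is unsatisfiable.

Case b = True:
  (~b | m) forces m = True.
  Clause (~b | ~m) is falsified — contradiction.
Case b = False:
  (b | ~m) forces m = False.
  Clause (b | m) is falsified — contradiction.
Both cases fail, so the formula is unsatisfiable.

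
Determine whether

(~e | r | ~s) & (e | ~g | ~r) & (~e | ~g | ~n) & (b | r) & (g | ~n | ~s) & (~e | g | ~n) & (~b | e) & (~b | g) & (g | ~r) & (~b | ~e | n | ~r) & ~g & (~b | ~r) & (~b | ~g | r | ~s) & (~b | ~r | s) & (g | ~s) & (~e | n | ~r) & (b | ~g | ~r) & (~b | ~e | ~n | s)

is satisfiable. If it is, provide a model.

Unsatisfiable — no assignment works.

Case g = True:
  Clause (~g) is falsified — contradiction.
Case g = False:
  (~b | g) forces b = False.
  (b | r) forces r = True.
  Clause (g | ~r) is falsified — contradiction.
Both cases fail, so the formula is unsatisfiable.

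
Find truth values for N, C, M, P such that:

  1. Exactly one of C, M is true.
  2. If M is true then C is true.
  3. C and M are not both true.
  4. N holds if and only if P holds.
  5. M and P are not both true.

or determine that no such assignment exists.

N: True, C: True, M: False, P: True

  (1) {C, M}: 1 true — exactly one ✓
  (2) M=F ⇒ C: vacuous ✓
  (3) C=T, M=F — not both ✓
  (4) N=T, P=T — same ✓
  (5) M=F, P=T — not both ✓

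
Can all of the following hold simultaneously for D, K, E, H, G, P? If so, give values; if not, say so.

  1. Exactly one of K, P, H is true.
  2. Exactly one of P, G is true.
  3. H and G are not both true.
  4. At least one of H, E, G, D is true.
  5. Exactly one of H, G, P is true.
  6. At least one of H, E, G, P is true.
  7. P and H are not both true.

D=T, K=T, E=T, H=F, G=T, P=F

  (1) {K, P, H}: 1 true — exactly one ✓
  (2) {P, G}: 1 true — exactly one ✓
  (3) H=F, G=T — not both ✓
  (4) {H, E, G, D}: 3 true — at least one ✓
  (5) {H, G, P}: 1 true — exactly one ✓
  (6) {H, E, G, P}: 2 true — at least one ✓
  (7) P=F, H=F — not both ✓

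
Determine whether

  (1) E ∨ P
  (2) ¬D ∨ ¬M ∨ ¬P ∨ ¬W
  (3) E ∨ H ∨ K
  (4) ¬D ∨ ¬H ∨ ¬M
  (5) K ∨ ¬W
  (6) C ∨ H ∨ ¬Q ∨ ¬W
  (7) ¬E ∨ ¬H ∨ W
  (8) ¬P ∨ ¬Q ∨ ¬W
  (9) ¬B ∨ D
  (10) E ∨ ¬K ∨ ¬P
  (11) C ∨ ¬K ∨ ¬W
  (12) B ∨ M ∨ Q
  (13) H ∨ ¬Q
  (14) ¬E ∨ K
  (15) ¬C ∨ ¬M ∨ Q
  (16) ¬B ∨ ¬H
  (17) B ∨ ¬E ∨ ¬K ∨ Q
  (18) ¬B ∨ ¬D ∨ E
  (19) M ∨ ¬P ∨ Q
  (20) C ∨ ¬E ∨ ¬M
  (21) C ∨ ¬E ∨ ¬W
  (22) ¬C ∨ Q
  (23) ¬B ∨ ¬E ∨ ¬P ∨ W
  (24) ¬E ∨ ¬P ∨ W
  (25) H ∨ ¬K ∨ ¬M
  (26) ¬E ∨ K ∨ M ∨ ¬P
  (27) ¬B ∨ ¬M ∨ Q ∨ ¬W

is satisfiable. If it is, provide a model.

Set B = False.
Set K = False.
  then (K ∨ ¬W) forces W = False.
  then (¬E ∨ K) forces E = False.
  then (E ∨ P) forces P = True.
  then (E ∨ H ∨ K) forces H = True.
Set D = False.
Set C = False.
Set Q = True.
Set M = False.
All clauses satisfied.

B = False; K = False; W = False; D = False; P = True; E = False; C = False; H = True; Q = True; M = False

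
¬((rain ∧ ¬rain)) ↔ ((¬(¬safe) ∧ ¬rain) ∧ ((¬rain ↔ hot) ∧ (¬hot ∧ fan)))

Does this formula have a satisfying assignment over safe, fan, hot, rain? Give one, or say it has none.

Case rain = True: the formula becomes ¬False ↔ (False ∧ (¬hot ∧ (¬hot ∧ fan))) = False.
Case rain = False: the formula simplifies to ¬(¬safe) ∧ (hot ∧ (¬hot ∧ fan)).
  hot = True: the conjunct ¬hot is False.
  hot = False: the conjunct hot is False.
Both cases fail — unsatisfiable.

UNSATISFIABLE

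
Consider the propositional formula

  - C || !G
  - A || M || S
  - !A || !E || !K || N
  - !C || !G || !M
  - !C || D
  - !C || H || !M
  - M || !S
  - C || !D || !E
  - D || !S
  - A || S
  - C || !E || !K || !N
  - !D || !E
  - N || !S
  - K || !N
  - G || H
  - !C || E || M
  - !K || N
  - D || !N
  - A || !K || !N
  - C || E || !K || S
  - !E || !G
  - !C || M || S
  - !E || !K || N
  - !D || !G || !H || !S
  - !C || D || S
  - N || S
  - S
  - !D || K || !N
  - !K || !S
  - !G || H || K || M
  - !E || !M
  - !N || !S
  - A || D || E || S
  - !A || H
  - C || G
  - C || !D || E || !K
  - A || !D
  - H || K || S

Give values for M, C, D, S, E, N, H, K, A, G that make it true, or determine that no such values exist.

Case S = True:
  (M || !S) forces M = True.
  (D || !S) forces D = True.
  (!D || !E) forces E = False.
  (N || !S) forces N = True.
  Clause (!N || !S) is falsified — contradiction.
Case S = False:
  Clause (S) is falsified — contradiction.
Both cases fail, so the formula is unsatisfiable.

Unsatisfiable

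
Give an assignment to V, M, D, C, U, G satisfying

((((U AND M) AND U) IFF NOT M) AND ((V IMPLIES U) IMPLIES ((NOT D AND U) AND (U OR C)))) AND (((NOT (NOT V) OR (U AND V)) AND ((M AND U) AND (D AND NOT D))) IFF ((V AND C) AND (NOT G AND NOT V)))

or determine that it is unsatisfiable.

V: True, M: True, D: True, C: True, U: False, G: False

  (((U AND M) AND U) IFF NOT M) AND ((V IMPLIES U) IMPLIES ((NOT D AND U) AND (U OR C))) = True
    ((U AND M) AND U) IFF NOT M = True
      (U AND M) AND U = False
        U AND M = False
      NOT M = False
    (V IMPLIES U) IMPLIES ((NOT D AND U) AND (U OR C)) = True
      V IMPLIES U = False
      (NOT D AND U) AND (U OR C) = False
        NOT D AND U = False
          NOT D = False
        U OR C = True
  ((NOT (NOT V) OR (U AND V)) AND ((M AND U) AND (D AND NOT D))) IFF ((V AND C) AND (NOT G AND NOT V)) = True
    (NOT (NOT V) OR (U AND V)) AND ((M AND U) AND (D AND NOT D)) = False
      NOT (NOT V) OR (U AND V) = True
        NOT (NOT V) = True
          NOT V = False
        U AND V = False
      (M AND U) AND (D AND NOT D) = False
        M AND U = False
        D AND NOT D = False
          NOT D = False
    (V AND C) AND (NOT G AND NOT V) = False
      V AND C = True
      NOT G AND NOT V = False
        NOT G = True
        NOT V = False
Both conjuncts True, so the formula holds.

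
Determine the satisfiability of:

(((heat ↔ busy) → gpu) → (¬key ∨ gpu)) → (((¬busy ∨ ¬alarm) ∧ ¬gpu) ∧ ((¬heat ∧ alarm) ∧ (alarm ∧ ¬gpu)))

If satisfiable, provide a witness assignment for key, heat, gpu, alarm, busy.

key = True; heat = False; gpu = False; alarm = False; busy = True

  (((heat ↔ busy) → gpu) → (¬key ∨ gpu)) → (((¬busy ∨ ¬alarm) ∧ ¬gpu) ∧ ((¬heat ∧ alarm) ∧ (alarm ∧ ¬gpu))) = True
    ((heat ↔ busy) → gpu) → (¬key ∨ gpu) = False
      (heat ↔ busy) → gpu = True
        heat ↔ busy = False
      ¬key ∨ gpu = False
        ¬key = False
    ((¬busy ∨ ¬alarm) ∧ ¬gpu) ∧ ((¬heat ∧ alarm) ∧ (alarm ∧ ¬gpu)) = False
      (¬busy ∨ ¬alarm) ∧ ¬gpu = True
        ¬busy ∨ ¬alarm = True
          ¬busy = False
          ¬alarm = True
        ¬gpu = True
      (¬heat ∧ alarm) ∧ (alarm ∧ ¬gpu) = False
        ¬heat ∧ alarm = False
          ¬heat = True
        alarm ∧ ¬gpu = False
          ¬gpu = True
The formula evaluates to True.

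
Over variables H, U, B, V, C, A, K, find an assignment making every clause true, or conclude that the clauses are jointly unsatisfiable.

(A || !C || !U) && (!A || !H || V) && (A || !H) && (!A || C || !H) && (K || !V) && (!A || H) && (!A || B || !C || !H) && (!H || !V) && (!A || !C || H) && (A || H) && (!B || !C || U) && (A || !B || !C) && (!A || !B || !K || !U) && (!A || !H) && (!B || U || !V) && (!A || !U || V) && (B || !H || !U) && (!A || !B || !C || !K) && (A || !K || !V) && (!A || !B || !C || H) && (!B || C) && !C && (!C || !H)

Case H = True:
  (A || !H) forces A = True.
  Clause (!A || !H) is falsified — contradiction.
Case H = False:
  (!A || H) forces A = False.
  Clause (A || H) is falsified — contradiction.
Both cases fail, so the formula is unsatisfiable.

Unsatisfiable — no assignment works.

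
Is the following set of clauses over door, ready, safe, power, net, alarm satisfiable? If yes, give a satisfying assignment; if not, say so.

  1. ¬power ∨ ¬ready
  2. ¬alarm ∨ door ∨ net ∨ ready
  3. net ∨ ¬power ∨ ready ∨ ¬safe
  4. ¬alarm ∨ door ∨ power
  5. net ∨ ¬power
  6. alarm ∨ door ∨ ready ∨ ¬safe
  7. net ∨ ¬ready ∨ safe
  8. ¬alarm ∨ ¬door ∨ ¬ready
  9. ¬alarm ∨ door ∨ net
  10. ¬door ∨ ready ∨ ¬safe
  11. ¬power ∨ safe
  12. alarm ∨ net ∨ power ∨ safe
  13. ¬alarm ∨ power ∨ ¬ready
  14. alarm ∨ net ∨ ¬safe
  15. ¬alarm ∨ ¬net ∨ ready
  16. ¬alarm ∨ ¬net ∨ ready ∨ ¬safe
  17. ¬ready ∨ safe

Set door = True.
Set ready = True.
  then (¬power ∨ ¬ready) forces power = False.
  then (¬alarm ∨ ¬door ∨ ¬ready) forces alarm = False.
  then (¬ready ∨ safe) forces safe = True.
  then (alarm ∨ net ∨ ¬safe) forces net = True.
All clauses satisfied.

door=T; ready=T; safe=T; power=F; net=T; alarm=F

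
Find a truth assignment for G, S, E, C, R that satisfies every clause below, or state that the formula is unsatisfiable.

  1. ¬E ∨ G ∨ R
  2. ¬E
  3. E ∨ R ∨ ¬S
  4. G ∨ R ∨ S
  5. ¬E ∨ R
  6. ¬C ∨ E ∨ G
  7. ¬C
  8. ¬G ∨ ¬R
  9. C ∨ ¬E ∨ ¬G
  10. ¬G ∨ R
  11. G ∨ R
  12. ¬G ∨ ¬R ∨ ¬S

Unit clause (¬E) forces E = False.
Unit clause (¬C) forces C = False.
Try G = True:
  (¬G ∨ ¬R) forces R = False.
  clause (¬G ∨ R) is falsified — backtrack.
So G = False.
  then (G ∨ R) forces R = True.
Set S = True.
All clauses satisfied.

G: False, S: True, E: False, C: False, R: True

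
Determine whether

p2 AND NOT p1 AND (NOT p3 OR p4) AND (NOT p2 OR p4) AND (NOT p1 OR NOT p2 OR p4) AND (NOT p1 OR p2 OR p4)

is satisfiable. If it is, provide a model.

Unit clause (p2) forces p2 = True.
Unit clause (NOT p1) forces p1 = False.
In (NOT p2 OR p4) only p4 is left, so p4 = True.
Set p3 = False.
Check each clause:
  (p2): p2 holds.
  (NOT p1): NOT p1 holds.
  (NOT p3 OR p4): NOT p3 holds.
  (NOT p2 OR p4): p4 holds.
  (NOT p1 OR NOT p2 OR p4): NOT p1 holds.
  (NOT p1 OR p2 OR p4): NOT p1 holds.
All clauses satisfied.

p1 = False; p2 = True; p3 = False; p4 = True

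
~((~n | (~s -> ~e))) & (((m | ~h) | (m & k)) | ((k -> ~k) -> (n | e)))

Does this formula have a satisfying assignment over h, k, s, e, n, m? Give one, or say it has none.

h: False, k: True, s: False, e: True, n: True, m: True

  ~((~n | (~s -> ~e))) = True
    ~n | (~s -> ~e) = False
      ~n = False
      ~s -> ~e = False
        ~s = True
        ~e = False
  ((m | ~h) | (m & k)) | ((k -> ~k) -> (n | e)) = True
    (m | ~h) | (m & k) = True
      m | ~h = True
        ~h = True
      m & k = True
    (k -> ~k) -> (n | e) = True
      k -> ~k = False
        ~k = False
      n | e = True
Both conjuncts True, so the formula holds.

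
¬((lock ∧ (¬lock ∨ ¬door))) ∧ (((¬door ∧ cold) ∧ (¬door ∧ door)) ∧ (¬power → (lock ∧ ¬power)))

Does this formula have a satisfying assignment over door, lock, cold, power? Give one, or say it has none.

The formula is unsatisfiable.

Case door = True: the conjunct ¬door is False.
Case door = False: the conjunct door is False.
Both cases fail — unsatisfiable.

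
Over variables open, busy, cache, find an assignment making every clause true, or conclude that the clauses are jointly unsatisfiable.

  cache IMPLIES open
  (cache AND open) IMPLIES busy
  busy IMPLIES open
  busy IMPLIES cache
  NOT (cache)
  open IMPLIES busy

open = False, busy = False, cache = False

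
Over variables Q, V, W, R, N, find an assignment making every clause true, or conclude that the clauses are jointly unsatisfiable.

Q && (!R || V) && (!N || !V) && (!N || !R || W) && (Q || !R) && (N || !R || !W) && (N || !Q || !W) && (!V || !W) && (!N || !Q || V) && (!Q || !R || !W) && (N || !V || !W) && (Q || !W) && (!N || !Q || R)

Unit clause (Q) forces Q = True.
Set V = False.
  then (!R || V) forces R = False.
  then (!N || !Q || V) forces N = False.
  then (N || !Q || !W) forces W = False.
All clauses satisfied.

Q: True; V: False; W: False; R: False; N: False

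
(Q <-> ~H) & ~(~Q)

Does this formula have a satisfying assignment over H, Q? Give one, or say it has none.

H: False, Q: True

  Q <-> ~H = True
    ~H = True
  ~(~Q) = True
    ~Q = False
Both conjuncts True, so the formula holds.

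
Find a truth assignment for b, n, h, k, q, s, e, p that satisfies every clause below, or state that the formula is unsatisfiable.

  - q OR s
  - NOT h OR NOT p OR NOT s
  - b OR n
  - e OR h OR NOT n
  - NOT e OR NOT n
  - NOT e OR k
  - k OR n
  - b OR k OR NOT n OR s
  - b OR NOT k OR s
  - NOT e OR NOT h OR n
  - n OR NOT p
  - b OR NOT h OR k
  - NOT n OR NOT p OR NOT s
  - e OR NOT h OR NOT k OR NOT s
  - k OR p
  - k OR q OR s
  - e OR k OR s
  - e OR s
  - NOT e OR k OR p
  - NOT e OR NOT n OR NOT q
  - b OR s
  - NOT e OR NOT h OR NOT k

Set b = True.
Set n = False.
  then (k OR n) forces k = True.
  then (n OR NOT p) forces p = False.
Try h = True:
  (NOT e OR NOT h OR n) forces e = False.
  (e OR NOT h OR NOT k OR NOT s) forces s = False.
  clause (e OR s) is falsified — backtrack.
So h = False.
Set q = True.
Set s = True.
Set e = True.
All clauses satisfied.

b=T, n=F, h=F, k=T, q=T, s=T, e=T, p=F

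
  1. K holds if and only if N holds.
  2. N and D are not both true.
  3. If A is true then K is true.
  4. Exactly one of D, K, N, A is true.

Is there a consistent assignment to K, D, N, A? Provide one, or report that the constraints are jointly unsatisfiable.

K = False; D = True; N = False; A = False

  (1) K=F, N=F — same ✓
  (2) N=F, D=T — not both ✓
  (3) A=F ⇒ K: vacuous ✓
  (4) {D, K, N, A}: 1 true — exactly one ✓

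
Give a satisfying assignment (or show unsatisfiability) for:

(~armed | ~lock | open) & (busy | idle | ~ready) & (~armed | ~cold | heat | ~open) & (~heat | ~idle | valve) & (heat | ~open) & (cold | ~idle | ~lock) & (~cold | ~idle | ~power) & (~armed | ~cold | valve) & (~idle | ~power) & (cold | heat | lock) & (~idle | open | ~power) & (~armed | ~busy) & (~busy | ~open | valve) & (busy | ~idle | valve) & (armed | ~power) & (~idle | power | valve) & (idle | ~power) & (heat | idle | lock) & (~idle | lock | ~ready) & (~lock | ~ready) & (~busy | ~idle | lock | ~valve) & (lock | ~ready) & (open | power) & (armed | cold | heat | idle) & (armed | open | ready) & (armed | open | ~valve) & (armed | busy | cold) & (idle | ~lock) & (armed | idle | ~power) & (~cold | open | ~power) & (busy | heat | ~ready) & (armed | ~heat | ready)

Try heat = False:
  (heat | ~open) forces open = False.
  (open | power) forces power = True.
  (~idle | ~power) forces idle = False.
  clause (idle | ~power) is falsified — backtrack.
So heat = True.
Set ready = False.
  then (armed | ~heat | ready) forces armed = True.
  then (~armed | ~busy) forces busy = False.
Set lock = False.
Try open = False:
  (open | power) forces power = True.
  (~idle | ~power) forces idle = False.
  clause (idle | ~power) is falsified — backtrack.
So open = True.
Set idle = True.
  then (~heat | ~idle | valve) forces valve = True.
  then (~idle | ~power) forces power = False.
Set cold = False.
All clauses satisfied.

heat=T, ready=F, lock=F, open=T, armed=T, idle=T, busy=F, valve=T, cold=F, power=F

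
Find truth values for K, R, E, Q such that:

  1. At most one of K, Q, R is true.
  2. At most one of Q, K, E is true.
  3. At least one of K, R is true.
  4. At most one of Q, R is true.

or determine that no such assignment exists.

K = False; R = True; E = False; Q = False

  (1) {K, Q, R}: 1 true — at most one ✓
  (2) {Q, K, E}: 0 true — at most one ✓
  (3) {K, R}: 1 true — at least one ✓
  (4) {Q, R}: 1 true — at most one ✓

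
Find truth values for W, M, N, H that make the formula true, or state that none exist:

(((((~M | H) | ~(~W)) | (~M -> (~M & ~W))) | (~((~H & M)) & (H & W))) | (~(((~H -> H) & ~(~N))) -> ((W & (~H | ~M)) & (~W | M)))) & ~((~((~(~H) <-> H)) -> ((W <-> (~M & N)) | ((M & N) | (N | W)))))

The conjunct ~((~((~(~H) <-> H)) -> ((W <-> (~M & N)) | ((M & N) | (N | W))))) is unsatisfiable on its own:
  H = True: this becomes ~((False -> ((W <-> (~M & N)) | ((M & N) | (N | W))))) = False.
  H = False: this becomes ~((False -> ((W <-> (~M & N)) | ((M & N) | (N | W))))) = False.
So the whole conjunction is unsatisfiable.

The formula is unsatisfiable.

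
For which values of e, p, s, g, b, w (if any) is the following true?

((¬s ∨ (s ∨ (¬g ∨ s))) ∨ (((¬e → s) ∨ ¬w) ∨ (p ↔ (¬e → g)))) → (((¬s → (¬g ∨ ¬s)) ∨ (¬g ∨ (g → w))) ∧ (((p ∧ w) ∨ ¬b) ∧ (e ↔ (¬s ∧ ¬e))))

e=F, p=F, s=T, g=T, b=F, w=T

  ((¬s ∨ (s ∨ (¬g ∨ s))) ∨ (((¬e → s) ∨ ¬w) ∨ (p ↔ (¬e → g)))) → (((¬s → (¬g ∨ ¬s)) ∨ (¬g ∨ (g → w))) ∧ (((p ∧ w) ∨ ¬b) ∧ (e ↔ (¬s ∧ ¬e)))) = True
    (¬s ∨ (s ∨ (¬g ∨ s))) ∨ (((¬e → s) ∨ ¬w) ∨ (p ↔ (¬e → g))) = True
      ¬s ∨ (s ∨ (¬g ∨ s)) = True
        ¬s = False
        s ∨ (¬g ∨ s) = True
          ¬g ∨ s = True
            ¬g = False
      ((¬e → s) ∨ ¬w) ∨ (p ↔ (¬e → g)) = True
        (¬e → s) ∨ ¬w = True
          ¬e → s = True
            ¬e = True
          ¬w = False
        p ↔ (¬e → g) = False
          ¬e → g = True
            ¬e = True
    ((¬s → (¬g ∨ ¬s)) ∨ (¬g ∨ (g → w))) ∧ (((p ∧ w) ∨ ¬b) ∧ (e ↔ (¬s ∧ ¬e))) = True
      (¬s → (¬g ∨ ¬s)) ∨ (¬g ∨ (g → w)) = True
        ¬s → (¬g ∨ ¬s) = True
          ¬s = False
          ¬g ∨ ¬s = False
            ¬g = False
            ¬s = False
        ¬g ∨ (g → w) = True
          ¬g = False
          g → w = True
      ((p ∧ w) ∨ ¬b) ∧ (e ↔ (¬s ∧ ¬e)) = True
        (p ∧ w) ∨ ¬b = True
          p ∧ w = False
          ¬b = True
        e ↔ (¬s ∧ ¬e) = True
          ¬s ∧ ¬e = False
            ¬s = False
            ¬e = True
The formula evaluates to True.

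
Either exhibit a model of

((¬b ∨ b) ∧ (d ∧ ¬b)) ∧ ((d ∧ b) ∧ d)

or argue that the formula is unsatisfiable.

Case b = True: the conjunct ¬b is False.
Case b = False: the conjunct b is False.
Both cases fail — unsatisfiable.

UNSATISFIABLE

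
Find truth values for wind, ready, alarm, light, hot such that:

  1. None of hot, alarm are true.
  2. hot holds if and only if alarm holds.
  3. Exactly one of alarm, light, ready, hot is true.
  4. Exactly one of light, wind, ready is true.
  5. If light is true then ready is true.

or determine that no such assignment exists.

wind: False; ready: True; alarm: False; light: False; hot: False

  (1) {hot, alarm}: 0 true — none ✓
  (2) hot=F, alarm=F — same ✓
  (3) {alarm, light, ready, hot}: 1 true — exactly one ✓
  (4) {light, wind, ready}: 1 true — exactly one ✓
  (5) light=F ⇒ ready: vacuous ✓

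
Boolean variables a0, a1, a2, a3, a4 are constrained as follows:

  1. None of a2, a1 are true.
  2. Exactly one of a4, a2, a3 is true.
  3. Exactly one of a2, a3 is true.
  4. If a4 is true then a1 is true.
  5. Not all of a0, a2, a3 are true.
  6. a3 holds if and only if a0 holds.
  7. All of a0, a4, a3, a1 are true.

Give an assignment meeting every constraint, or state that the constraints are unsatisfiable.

Unsatisfiable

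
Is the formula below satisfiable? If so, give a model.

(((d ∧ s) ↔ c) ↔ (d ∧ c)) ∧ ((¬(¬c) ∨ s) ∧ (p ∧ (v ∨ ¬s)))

s = True, p = True, v = True, d = True, c = False

  ((d ∧ s) ↔ c) ↔ (d ∧ c) = True
    (d ∧ s) ↔ c = False
      d ∧ s = True
    d ∧ c = False
  (¬(¬c) ∨ s) ∧ (p ∧ (v ∨ ¬s)) = True
    ¬(¬c) ∨ s = True
      ¬(¬c) = False
        ¬c = True
    p ∧ (v ∨ ¬s) = True
      v ∨ ¬s = True
        ¬s = False
Both conjuncts True, so the formula holds.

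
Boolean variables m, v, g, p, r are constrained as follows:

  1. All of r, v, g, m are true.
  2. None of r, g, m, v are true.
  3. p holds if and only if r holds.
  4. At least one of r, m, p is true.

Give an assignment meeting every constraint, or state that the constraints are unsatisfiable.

No satisfying assignment exists.

Case m = True:
  Constraint (2) is violated (m=T) — contradiction.
Case m = False:
  Constraint (1) is violated (m=F) — contradiction.
Both cases fail — unsatisfiable.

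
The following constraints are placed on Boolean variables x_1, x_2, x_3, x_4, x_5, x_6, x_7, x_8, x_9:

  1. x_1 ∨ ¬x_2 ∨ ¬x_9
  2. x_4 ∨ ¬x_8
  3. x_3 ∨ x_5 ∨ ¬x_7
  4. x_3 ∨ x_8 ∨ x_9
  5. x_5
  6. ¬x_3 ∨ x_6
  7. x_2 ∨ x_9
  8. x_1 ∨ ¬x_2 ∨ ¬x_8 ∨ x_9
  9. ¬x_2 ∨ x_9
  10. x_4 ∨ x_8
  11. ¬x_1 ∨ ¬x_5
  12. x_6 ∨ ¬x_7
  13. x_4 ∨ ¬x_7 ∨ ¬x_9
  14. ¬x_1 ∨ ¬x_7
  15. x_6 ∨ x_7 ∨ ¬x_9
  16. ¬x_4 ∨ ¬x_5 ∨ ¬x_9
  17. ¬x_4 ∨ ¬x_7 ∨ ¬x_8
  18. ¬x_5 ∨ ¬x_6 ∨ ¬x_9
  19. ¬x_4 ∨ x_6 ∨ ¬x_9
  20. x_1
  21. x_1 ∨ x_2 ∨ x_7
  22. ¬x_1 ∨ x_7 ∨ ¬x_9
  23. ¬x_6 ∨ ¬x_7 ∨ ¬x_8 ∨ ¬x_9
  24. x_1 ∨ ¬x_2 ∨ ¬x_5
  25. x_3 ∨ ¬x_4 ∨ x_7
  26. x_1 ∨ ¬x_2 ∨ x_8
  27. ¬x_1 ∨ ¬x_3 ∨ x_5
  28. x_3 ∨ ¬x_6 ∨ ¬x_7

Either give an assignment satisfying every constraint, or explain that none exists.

The formula is unsatisfiable.

Case x_1 = True:
  (x_5) forces x_5 = True.
  Clause (¬x_1 ∨ ¬x_5) is falsified — contradiction.
Case x_1 = False:
  Clause (x_1) is falsified — contradiction.
Both cases fail, so the formula is unsatisfiable.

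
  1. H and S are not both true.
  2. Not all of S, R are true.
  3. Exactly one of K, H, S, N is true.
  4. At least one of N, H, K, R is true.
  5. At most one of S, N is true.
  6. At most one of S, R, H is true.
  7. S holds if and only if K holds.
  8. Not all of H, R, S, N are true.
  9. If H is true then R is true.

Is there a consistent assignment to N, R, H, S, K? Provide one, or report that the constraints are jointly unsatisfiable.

N = True, R = True, H = False, S = False, K = False

  (1) H=F, S=F — not both ✓
  (2) {S, R}: 1/2 true — not all ✓
  (3) {K, H, S, N}: 1 true — exactly one ✓
  (4) {N, H, K, R}: 2 true — at least one ✓
  (5) {S, N}: 1 true — at most one ✓
  (6) {S, R, H}: 1 true — at most one ✓
  (7) S=F, K=F — same ✓
  (8) {H, R, S, N}: 2/4 true — not all ✓
  (9) H=F ⇒ R: vacuous ✓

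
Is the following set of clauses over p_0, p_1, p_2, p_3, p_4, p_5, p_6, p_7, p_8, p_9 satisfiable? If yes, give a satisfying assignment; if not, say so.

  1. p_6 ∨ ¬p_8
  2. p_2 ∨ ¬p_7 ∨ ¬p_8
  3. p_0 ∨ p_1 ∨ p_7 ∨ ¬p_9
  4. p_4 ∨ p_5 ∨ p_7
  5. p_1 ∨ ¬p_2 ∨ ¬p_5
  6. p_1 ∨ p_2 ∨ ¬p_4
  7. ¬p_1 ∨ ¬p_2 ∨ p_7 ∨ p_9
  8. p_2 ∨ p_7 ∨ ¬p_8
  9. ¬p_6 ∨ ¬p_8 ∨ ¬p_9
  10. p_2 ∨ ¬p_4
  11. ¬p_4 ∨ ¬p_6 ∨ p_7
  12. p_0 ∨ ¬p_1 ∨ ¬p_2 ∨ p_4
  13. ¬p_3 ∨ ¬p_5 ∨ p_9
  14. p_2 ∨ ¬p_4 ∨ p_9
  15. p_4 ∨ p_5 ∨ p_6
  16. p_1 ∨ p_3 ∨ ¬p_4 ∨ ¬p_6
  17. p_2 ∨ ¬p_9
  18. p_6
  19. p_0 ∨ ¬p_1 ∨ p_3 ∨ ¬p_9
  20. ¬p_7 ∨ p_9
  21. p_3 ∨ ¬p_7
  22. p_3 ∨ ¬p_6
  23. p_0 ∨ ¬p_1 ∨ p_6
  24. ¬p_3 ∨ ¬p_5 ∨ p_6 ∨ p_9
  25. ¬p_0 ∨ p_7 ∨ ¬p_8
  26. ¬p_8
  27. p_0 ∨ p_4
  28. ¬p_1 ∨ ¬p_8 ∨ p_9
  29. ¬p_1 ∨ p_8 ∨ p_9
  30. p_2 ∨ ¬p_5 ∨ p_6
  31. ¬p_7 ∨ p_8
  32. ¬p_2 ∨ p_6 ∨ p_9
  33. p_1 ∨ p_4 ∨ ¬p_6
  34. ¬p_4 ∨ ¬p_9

Unit clause (p_6) forces p_6 = True.
In (p_3 ∨ ¬p_6) only p_3 is left, so p_3 = True.
Unit clause (¬p_8) forces p_8 = False.
In (¬p_7 ∨ p_8) only ¬p_7 is left, so p_7 = False.
In (¬p_4 ∨ ¬p_6 ∨ p_7) only ¬p_4 is left, so p_4 = False.
In (p_0 ∨ p_4) only p_0 is left, so p_0 = True.
In (p_1 ∨ p_4 ∨ ¬p_6) only p_1 is left, so p_1 = True.
In (p_4 ∨ p_5 ∨ p_7) only p_5 is left, so p_5 = True.
In (¬p_3 ∨ ¬p_5 ∨ p_9) only p_9 is left, so p_9 = True.
In (p_2 ∨ ¬p_9) only p_2 is left, so p_2 = True.
All clauses satisfied.

p_0=T; p_1=T; p_2=T; p_3=T; p_4=F; p_5=T; p_6=T; p_7=F; p_8=F; p_9=T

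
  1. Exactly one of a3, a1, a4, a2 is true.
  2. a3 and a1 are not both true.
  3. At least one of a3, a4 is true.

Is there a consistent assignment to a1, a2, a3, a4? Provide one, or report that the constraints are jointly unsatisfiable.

a1 = False, a2 = False, a3 = True, a4 = False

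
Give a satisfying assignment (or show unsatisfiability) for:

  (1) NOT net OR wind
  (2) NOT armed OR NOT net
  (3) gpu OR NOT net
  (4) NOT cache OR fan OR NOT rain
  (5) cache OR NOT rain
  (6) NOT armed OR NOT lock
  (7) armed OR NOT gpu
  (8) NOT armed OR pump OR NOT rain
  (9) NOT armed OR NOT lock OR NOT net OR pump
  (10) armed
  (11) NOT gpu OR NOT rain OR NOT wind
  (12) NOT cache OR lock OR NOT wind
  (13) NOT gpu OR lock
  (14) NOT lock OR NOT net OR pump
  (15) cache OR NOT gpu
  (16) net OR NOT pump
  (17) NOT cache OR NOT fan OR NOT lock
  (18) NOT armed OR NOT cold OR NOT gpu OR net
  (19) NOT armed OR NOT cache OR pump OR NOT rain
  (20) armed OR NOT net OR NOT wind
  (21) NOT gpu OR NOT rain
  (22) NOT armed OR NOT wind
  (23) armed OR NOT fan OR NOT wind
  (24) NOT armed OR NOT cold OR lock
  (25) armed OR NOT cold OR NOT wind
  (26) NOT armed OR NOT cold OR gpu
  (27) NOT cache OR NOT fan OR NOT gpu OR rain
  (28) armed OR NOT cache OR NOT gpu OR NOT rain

wind = False, net = False, rain = False, fan = False, pump = False, cold = False, armed = True, cache = False, gpu = False, lock = False

Unit clause (armed) forces armed = True.
In (NOT armed OR NOT wind) only NOT wind is left, so wind = False.
In (NOT net OR wind) only NOT net is left, so net = False.
In (NOT armed OR NOT lock) only NOT lock is left, so lock = False.
In (NOT gpu OR lock) only NOT gpu is left, so gpu = False.
In (net OR NOT pump) only NOT pump is left, so pump = False.
In (NOT armed OR NOT cold OR lock) only NOT cold is left, so cold = False.
In (NOT armed OR pump OR NOT rain) only NOT rain is left, so rain = False.
Set fan = False.
Set cache = False.
All clauses satisfied.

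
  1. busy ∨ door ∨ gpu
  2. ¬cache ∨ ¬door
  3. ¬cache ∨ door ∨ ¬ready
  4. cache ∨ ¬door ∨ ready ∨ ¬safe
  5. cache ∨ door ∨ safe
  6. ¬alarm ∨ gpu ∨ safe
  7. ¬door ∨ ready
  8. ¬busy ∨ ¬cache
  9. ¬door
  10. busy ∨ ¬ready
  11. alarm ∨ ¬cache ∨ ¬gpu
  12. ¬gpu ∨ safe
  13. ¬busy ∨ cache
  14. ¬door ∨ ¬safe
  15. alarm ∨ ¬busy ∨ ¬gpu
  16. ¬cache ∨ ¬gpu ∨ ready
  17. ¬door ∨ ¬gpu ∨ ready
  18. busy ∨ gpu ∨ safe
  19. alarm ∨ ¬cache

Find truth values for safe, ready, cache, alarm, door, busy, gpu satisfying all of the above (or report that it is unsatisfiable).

safe=T; ready=F; cache=F; alarm=T; door=F; busy=F; gpu=T

Unit clause (¬door) forces door = False.
Try safe = False:
  (cache ∨ door ∨ safe) forces cache = True.
  (¬cache ∨ door ∨ ¬ready) forces ready = False.
  (¬busy ∨ ¬cache) forces busy = False.
  (busy ∨ door ∨ gpu) forces gpu = True.
  clause (¬gpu ∨ safe) is falsified — backtrack.
So safe = True.
Try ready = True:
  (¬cache ∨ door ∨ ¬ready) forces cache = False.
  (busy ∨ ¬ready) forces busy = True.
  clause (¬busy ∨ cache) is falsified — backtrack.
So ready = False.
Try cache = True:
  (¬busy ∨ ¬cache) forces busy = False.
  (busy ∨ door ∨ gpu) forces gpu = True.
  clause (¬cache ∨ ¬gpu ∨ ready) is falsified — backtrack.
So cache = False.
  then (¬busy ∨ cache) forces busy = False.
  then (busy ∨ door ∨ gpu) forces gpu = True.
Set alarm = True.
All clauses satisfied.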